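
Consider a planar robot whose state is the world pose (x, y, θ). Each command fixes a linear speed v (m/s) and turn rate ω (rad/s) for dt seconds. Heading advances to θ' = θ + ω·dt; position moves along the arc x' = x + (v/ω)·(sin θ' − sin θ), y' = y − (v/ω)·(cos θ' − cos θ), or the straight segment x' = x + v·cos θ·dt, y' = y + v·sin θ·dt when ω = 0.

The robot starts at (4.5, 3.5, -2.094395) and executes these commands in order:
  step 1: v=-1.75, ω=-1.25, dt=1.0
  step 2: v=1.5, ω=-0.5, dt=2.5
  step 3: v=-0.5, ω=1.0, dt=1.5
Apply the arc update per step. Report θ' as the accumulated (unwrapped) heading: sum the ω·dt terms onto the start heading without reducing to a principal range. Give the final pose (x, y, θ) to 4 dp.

step 1: θ'=-3.3444 (R=1.4000) → pose (5.9944, 4.1713, -3.3444)
step 2: θ'=-4.5944 (R=-3.0000) → pose (3.6195, 6.7567, -4.5944)
step 3: θ'=-3.0944 (R=-0.5000) → pose (4.1396, 6.3161, -3.0944)

(4.1396, 6.3161, -3.0944)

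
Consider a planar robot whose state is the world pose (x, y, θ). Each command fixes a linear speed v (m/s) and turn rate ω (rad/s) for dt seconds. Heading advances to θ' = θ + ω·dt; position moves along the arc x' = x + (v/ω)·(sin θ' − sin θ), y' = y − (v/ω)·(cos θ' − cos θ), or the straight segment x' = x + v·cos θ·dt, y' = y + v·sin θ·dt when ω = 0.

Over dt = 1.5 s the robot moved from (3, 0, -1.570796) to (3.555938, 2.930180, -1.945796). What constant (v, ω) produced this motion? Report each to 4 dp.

Δθ = -1.945796 − -1.570796 = -0.375000
ω = Δθ/dt = -0.375000/1.5 = -0.2500
R = −Δy/(cos θ' − cos θ) = 8.0000
v = R·ω = 8.0000·-0.2500 = -2.0000

v = -2.0000, ω = -0.2500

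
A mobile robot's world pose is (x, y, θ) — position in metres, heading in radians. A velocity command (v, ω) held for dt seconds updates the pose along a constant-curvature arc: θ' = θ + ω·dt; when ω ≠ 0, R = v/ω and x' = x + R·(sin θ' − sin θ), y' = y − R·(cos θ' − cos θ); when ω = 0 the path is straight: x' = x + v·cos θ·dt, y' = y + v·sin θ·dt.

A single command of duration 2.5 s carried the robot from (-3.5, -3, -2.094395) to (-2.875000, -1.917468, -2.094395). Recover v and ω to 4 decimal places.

v = -0.5000, ω = 0.0000

Δθ = -2.094395 − -2.094395 = 0.000000
ω = Δθ/dt = 0.000000/2.5 = 0.0000
ω = 0 → v = (Δx·cos θ + Δy·sin θ)/dt = -0.5000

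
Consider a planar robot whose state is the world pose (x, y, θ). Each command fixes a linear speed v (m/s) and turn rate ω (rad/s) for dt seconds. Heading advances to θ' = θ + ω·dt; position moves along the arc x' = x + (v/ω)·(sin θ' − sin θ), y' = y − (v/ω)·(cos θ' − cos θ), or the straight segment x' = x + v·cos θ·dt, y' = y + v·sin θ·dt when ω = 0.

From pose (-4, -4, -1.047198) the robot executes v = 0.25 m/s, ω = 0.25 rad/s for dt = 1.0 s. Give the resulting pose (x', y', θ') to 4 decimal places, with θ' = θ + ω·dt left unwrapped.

(-3.8494, -4.1987, -0.7972)

θ' = -1.0472 + 0.25·1.0 = -0.7972
R = v/ω = 0.25/0.25 = 1.0000
x' = -4 + 1.0000·(sin -0.7972 − sin -1.0472) = -3.8494
y' = -4 − 1.0000·(cos -0.7972 − cos -1.0472) = -4.1987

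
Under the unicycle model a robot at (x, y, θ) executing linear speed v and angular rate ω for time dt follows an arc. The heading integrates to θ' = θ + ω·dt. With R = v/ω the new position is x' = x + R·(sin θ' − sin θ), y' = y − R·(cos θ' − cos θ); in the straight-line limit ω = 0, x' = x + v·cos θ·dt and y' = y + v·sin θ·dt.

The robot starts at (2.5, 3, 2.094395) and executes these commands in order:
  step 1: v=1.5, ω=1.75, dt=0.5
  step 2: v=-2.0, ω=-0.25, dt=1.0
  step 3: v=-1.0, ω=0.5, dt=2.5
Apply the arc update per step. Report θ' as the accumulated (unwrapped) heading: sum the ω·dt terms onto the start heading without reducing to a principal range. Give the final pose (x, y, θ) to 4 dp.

step 1: θ'=2.9694 (R=0.8571) → pose (1.9046, 3.4159, 2.9694)
step 2: θ'=2.7194 (R=8.0000) → pose (3.8119, 2.8317, 2.7194)
step 3: θ'=3.9694 (R=-2.0000) → pose (6.1043, 3.3031, 3.9694)

(6.1043, 3.3031, 3.9694)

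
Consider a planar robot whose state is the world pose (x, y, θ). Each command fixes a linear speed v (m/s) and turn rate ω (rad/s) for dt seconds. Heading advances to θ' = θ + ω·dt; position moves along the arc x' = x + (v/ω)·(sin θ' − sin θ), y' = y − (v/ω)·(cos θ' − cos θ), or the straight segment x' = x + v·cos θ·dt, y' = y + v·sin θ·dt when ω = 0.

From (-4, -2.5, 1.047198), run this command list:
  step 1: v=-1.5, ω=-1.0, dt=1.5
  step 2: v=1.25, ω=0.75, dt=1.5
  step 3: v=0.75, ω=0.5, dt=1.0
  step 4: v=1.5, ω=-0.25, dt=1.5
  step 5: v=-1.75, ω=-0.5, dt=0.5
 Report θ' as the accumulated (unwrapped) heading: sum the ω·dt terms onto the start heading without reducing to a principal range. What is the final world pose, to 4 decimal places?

step 1: θ'=-0.4528 (R=1.5000) → pose (-5.9553, -3.0988, -0.4528)
step 2: θ'=0.6722 (R=1.6667) → pose (-4.1883, -2.9042, 0.6722)
step 3: θ'=1.1722 (R=1.5000) → pose (-3.7399, -2.3127, 1.1722)
step 4: θ'=0.7972 (R=-6.0000) → pose (-2.5027, -0.4492, 0.7972)
step 5: θ'=0.5472 (R=3.5000) → pose (-3.1856, -0.9927, 0.5472)

(-3.1856, -0.9927, 0.5472)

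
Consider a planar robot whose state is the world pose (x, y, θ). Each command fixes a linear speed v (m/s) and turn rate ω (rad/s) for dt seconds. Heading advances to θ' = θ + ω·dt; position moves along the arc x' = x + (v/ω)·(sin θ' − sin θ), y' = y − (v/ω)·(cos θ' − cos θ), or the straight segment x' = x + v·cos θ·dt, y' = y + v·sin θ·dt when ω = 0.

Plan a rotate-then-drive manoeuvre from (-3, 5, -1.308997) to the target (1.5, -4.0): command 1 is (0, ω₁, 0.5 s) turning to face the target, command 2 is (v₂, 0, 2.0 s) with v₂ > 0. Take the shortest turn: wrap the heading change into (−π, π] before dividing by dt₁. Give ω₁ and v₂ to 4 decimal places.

heading to target = atan2(-4−5, 1.5−-3) = -1.1071
Δθ = wrap(-1.1071 − -1.3090) = 0.2018; ω₁ = Δθ/dt₁ = 0.4037
distance = √((1.5−-3)² + (-4−5)²) = 10.0623; v₂ = distance/dt₂ = 5.0312

ω₁ = 0.4037, v₂ = 5.0312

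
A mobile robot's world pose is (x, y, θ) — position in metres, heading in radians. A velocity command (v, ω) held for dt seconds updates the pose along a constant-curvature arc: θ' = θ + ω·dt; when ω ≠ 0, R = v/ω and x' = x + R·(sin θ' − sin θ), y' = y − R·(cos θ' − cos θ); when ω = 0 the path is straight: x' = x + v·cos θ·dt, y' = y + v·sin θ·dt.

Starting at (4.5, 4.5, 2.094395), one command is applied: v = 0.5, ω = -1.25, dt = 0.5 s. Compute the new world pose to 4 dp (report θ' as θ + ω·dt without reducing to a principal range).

(4.4485, 4.7405, 1.4694)

θ' = 2.0944 + -1.25·0.5 = 1.4694
R = v/ω = 0.5/-1.25 = -0.4000
x' = 4.5 + -0.4000·(sin 1.4694 − sin 2.0944) = 4.4485
y' = 4.5 − -0.4000·(cos 1.4694 − cos 2.0944) = 4.7405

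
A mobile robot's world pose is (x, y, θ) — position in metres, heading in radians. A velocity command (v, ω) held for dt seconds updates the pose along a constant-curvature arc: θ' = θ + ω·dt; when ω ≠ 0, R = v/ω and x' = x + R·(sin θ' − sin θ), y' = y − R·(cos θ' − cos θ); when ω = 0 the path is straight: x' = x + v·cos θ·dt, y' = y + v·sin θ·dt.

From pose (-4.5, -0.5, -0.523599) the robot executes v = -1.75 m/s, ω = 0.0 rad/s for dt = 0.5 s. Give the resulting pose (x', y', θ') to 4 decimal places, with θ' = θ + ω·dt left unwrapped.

θ' = -0.5236 + 0.0·0.5 = -0.5236
ω = 0 → straight: x' = -4.5 + -1.75·cos(-0.5236)·0.5 = -5.2578
y' = -0.5 + -1.75·sin(-0.5236)·0.5 = -0.0625

(-5.2578, -0.0625, -0.5236)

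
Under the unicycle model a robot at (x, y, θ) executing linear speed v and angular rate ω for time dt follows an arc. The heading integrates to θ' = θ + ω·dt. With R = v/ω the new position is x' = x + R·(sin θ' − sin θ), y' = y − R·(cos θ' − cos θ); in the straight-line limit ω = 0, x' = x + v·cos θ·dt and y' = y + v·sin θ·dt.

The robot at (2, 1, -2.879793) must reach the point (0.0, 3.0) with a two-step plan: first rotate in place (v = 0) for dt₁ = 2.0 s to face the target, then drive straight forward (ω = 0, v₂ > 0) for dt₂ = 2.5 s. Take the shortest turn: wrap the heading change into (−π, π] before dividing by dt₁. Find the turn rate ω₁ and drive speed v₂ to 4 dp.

heading to target = atan2(3−1, 0−2) = 2.3562
Δθ = wrap(2.3562 − -2.8798) = -1.0472; ω₁ = Δθ/dt₁ = -0.5236
distance = √((0−2)² + (3−1)²) = 2.8284; v₂ = distance/dt₂ = 1.1314

ω₁ = -0.5236, v₂ = 1.1314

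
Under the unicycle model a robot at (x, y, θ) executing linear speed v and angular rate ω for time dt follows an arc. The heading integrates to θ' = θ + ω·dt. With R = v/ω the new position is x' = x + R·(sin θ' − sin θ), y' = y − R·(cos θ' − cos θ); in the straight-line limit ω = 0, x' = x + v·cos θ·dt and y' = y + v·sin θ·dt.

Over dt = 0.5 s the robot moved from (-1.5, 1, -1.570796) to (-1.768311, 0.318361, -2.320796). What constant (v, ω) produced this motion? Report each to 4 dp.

Δθ = -2.320796 − -1.570796 = -0.750000
ω = Δθ/dt = -0.750000/0.5 = -1.5000
R = −Δy/(cos θ' − cos θ) = -1.0000
v = R·ω = -1.0000·-1.5000 = 1.5000

v = 1.5000, ω = -1.5000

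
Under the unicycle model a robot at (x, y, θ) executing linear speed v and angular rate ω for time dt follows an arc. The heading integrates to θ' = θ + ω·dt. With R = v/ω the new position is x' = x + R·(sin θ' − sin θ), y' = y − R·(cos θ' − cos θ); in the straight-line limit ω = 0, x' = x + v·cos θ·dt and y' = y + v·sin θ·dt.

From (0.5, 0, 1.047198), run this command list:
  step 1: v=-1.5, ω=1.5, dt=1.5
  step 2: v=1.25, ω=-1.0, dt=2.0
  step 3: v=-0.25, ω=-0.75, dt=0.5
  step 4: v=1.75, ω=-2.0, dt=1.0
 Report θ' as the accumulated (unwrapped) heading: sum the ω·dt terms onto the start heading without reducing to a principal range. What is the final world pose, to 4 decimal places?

(1.5366, -0.1410, -1.0778)

step 1: θ'=3.2972 (R=-1.0000) → pose (1.5210, -1.4879, 3.2972)
step 2: θ'=1.2972 (R=-1.2500) → pose (0.1238, 0.0847, 1.2972)
step 3: θ'=0.9222 (R=0.3333) → pose (0.0685, -0.0266, 0.9222)
step 4: θ'=-1.0778 (R=-0.8750) → pose (1.5366, -0.1410, -1.0778)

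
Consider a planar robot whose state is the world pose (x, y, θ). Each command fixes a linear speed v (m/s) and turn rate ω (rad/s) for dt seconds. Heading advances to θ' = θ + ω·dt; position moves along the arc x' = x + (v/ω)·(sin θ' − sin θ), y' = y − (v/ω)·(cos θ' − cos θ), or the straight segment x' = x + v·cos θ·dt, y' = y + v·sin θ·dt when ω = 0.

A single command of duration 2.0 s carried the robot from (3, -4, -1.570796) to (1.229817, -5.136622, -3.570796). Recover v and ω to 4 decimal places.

v = 1.2500, ω = -1.0000

Δθ = -3.570796 − -1.570796 = -2.000000
ω = Δθ/dt = -2.000000/2.0 = -1.0000
R = Δx/(sin θ' − sin θ) = -1.2500
v = R·ω = -1.2500·-1.0000 = 1.2500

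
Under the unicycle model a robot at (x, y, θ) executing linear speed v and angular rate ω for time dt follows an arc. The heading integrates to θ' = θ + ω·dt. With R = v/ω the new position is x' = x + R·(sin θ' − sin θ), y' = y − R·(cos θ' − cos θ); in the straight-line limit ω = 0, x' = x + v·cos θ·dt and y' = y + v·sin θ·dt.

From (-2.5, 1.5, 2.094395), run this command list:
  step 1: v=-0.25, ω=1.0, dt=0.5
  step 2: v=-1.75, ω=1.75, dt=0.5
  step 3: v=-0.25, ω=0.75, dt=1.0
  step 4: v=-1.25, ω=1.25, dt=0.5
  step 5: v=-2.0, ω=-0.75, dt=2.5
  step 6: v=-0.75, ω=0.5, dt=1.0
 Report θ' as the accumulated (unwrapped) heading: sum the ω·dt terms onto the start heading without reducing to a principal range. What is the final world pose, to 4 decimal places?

step 1: θ'=2.5944 (R=-0.2500) → pose (-2.4136, 1.4115, 2.5944)
step 2: θ'=3.4694 (R=-1.0000) → pose (-1.5713, 1.3187, 3.4694)
step 3: θ'=4.2194 (R=-0.3333) → pose (-1.3850, 1.4766, 4.2194)
step 4: θ'=4.8444 (R=-1.0000) → pose (-1.2746, 2.0815, 4.8444)
step 5: θ'=2.9694 (R=2.6667) → pose (1.8258, 5.0597, 2.9694)
step 6: θ'=3.4694 (R=-1.5000) → pose (2.5658, 5.1174, 3.4694)

(2.5658, 5.1174, 3.4694)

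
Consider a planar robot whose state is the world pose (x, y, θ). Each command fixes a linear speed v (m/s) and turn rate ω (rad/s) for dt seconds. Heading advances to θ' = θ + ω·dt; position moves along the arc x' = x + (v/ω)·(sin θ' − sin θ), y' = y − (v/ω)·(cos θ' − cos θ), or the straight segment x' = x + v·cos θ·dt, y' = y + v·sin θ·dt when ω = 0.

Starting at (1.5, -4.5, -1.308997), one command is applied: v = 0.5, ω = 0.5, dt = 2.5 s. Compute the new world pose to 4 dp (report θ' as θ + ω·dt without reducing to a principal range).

(2.4070, -5.2394, -0.0590)

θ' = -1.3090 + 0.5·2.5 = -0.0590
R = v/ω = 0.5/0.5 = 1.0000
x' = 1.5 + 1.0000·(sin -0.0590 − sin -1.3090) = 2.4070
y' = -4.5 − 1.0000·(cos -0.0590 − cos -1.3090) = -5.2394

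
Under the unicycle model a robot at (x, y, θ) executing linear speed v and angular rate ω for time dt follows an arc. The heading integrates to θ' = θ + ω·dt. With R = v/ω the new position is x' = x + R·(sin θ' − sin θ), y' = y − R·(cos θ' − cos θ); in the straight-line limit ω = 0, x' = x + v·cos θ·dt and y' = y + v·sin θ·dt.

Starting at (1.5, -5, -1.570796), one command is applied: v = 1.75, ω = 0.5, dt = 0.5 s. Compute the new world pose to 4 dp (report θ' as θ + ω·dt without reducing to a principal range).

θ' = -1.5708 + 0.5·0.5 = -1.3208
R = v/ω = 1.75/0.5 = 3.5000
x' = 1.5 + 3.5000·(sin -1.3208 − sin -1.5708) = 1.6088
y' = -5 − 3.5000·(cos -1.3208 − cos -1.5708) = -5.8659

(1.6088, -5.8659, -1.3208)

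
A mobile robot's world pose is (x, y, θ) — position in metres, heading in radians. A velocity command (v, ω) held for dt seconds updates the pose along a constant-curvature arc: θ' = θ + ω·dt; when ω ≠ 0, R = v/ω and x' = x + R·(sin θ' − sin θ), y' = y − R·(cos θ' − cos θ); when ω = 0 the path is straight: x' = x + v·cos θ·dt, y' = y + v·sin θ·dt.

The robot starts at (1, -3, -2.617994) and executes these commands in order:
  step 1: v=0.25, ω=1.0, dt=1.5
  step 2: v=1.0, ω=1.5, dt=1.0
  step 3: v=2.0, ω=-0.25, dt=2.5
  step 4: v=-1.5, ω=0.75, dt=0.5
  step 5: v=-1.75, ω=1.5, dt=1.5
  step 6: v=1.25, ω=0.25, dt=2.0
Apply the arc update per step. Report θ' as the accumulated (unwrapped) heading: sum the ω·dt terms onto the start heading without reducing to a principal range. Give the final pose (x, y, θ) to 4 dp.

step 1: θ'=-1.1180 (R=0.2500) → pose (0.9002, -3.3259, -1.1180)
step 2: θ'=0.3820 (R=0.6667) → pose (1.7482, -3.6528, 0.3820)
step 3: θ'=-0.2430 (R=-8.0000) → pose (6.6553, -3.3112, -0.2430)
step 4: θ'=0.1320 (R=-2.0000) → pose (5.9109, -3.2699, 0.1320)
step 5: θ'=2.3820 (R=-1.1667) → pose (5.2610, -5.2723, 2.3820)
step 6: θ'=2.8820 (R=5.0000) → pose (3.1013, -4.0655, 2.8820)

(3.1013, -4.0655, 2.8820)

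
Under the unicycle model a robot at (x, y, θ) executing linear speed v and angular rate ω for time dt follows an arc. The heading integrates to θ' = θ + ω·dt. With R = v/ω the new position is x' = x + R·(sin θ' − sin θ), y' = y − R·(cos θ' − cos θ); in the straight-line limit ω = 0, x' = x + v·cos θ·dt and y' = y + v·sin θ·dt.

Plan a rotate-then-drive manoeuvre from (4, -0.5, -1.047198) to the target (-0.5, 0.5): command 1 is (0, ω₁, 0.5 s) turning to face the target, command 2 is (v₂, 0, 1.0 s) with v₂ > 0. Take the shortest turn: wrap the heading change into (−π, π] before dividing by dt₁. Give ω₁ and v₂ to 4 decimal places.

heading to target = atan2(0.5−-0.5, -0.5−4) = 2.9229
Δθ = wrap(2.9229 − -1.0472) = -2.3131; ω₁ = Δθ/dt₁ = -4.6261
distance = √((-0.5−4)² + (0.5−-0.5)²) = 4.6098; v₂ = distance/dt₂ = 4.6098

ω₁ = -4.6261, v₂ = 4.6098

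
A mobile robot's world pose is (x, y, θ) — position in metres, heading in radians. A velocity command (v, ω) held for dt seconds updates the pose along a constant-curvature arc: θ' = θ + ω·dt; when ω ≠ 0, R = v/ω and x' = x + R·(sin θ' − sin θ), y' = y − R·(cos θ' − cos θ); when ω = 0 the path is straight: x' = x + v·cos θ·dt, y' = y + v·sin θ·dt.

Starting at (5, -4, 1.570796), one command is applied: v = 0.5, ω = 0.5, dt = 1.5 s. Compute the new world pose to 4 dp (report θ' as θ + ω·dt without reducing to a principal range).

(4.7317, -3.3184, 2.3208)

θ' = 1.5708 + 0.5·1.5 = 2.3208
R = v/ω = 0.5/0.5 = 1.0000
x' = 5 + 1.0000·(sin 2.3208 − sin 1.5708) = 4.7317
y' = -4 − 1.0000·(cos 2.3208 − cos 1.5708) = -3.3184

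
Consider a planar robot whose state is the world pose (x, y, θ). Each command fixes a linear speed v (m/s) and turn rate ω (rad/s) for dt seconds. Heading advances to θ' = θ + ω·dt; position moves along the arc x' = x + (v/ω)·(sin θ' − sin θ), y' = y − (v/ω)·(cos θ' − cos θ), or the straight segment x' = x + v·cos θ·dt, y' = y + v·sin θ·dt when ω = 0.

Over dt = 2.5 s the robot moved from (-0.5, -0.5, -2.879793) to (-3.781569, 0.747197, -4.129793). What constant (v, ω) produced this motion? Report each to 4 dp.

Δθ = -4.129793 − -2.879793 = -1.250000
ω = Δθ/dt = -1.250000/2.5 = -0.5000
R = Δx/(sin θ' − sin θ) = -3.0000
v = R·ω = -3.0000·-0.5000 = 1.5000

v = 1.5000, ω = -0.5000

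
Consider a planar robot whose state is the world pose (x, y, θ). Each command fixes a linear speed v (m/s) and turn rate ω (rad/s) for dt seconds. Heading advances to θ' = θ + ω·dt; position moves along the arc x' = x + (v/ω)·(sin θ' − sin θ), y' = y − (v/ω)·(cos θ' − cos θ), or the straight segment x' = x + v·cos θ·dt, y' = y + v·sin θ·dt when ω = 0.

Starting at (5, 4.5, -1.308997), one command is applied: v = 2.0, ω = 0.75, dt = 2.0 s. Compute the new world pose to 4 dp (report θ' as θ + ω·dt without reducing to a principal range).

(8.0821, 2.5720, 0.1910)

θ' = -1.3090 + 0.75·2.0 = 0.1910
R = v/ω = 2.0/0.75 = 2.6667
x' = 5 + 2.6667·(sin 0.1910 − sin -1.3090) = 8.0821
y' = 4.5 − 2.6667·(cos 0.1910 − cos -1.3090) = 2.5720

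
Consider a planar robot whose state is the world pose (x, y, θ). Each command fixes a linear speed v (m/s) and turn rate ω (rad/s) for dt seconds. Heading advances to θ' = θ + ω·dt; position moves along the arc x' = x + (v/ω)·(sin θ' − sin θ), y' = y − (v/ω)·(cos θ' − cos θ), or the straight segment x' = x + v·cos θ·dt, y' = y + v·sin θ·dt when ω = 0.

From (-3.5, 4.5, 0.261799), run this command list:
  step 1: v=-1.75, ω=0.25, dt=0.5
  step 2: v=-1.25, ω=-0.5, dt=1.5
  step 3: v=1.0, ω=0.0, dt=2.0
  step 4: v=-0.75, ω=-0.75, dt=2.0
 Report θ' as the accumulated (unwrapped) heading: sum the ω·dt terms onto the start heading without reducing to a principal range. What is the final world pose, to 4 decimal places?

step 1: θ'=0.3868 (R=-7.0000) → pose (-4.3289, 4.2214, 0.3868)
step 2: θ'=-0.3632 (R=2.5000) → pose (-6.1601, 4.1998, -0.3632)
step 3: θ'=-0.3632 (straight) → pose (-4.2906, 3.4892, -0.3632)
step 4: θ'=-1.8632 (R=1.0000) → pose (-4.8928, 4.7122, -1.8632)

(-4.8928, 4.7122, -1.8632)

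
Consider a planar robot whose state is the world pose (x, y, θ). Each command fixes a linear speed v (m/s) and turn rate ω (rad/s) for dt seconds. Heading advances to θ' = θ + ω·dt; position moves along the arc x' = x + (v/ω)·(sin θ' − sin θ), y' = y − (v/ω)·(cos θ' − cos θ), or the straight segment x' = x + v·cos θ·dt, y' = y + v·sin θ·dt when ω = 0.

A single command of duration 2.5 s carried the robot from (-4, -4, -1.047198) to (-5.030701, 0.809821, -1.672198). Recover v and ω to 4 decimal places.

Δθ = -1.672198 − -1.047198 = -0.625000
ω = Δθ/dt = -0.625000/2.5 = -0.2500
R = −Δy/(cos θ' − cos θ) = 8.0000
v = R·ω = 8.0000·-0.2500 = -2.0000

v = -2.0000, ω = -0.2500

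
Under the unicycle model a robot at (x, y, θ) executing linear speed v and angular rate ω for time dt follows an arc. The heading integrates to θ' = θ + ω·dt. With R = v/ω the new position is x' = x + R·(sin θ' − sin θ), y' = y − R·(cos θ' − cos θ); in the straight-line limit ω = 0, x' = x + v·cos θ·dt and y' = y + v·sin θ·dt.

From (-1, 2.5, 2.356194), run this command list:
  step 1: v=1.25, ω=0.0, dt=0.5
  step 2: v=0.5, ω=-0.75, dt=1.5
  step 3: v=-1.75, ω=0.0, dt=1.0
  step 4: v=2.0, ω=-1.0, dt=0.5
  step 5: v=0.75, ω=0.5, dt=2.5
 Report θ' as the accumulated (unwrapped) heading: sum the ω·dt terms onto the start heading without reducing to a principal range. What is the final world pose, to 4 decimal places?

(-1.2580, 4.5229, 1.9812)

step 1: θ'=2.3562 (straight) → pose (-1.4419, 2.9419, 2.3562)
step 2: θ'=1.2312 (R=-0.6667) → pose (-1.5991, 3.6354, 1.2312)
step 3: θ'=1.2312 (straight) → pose (-2.1821, 1.9854, 1.2312)
step 4: θ'=0.7312 (R=-2.0000) → pose (-1.6318, 2.8079, 0.7312)
step 5: θ'=1.9812 (R=1.5000) → pose (-1.2580, 4.5229, 1.9812)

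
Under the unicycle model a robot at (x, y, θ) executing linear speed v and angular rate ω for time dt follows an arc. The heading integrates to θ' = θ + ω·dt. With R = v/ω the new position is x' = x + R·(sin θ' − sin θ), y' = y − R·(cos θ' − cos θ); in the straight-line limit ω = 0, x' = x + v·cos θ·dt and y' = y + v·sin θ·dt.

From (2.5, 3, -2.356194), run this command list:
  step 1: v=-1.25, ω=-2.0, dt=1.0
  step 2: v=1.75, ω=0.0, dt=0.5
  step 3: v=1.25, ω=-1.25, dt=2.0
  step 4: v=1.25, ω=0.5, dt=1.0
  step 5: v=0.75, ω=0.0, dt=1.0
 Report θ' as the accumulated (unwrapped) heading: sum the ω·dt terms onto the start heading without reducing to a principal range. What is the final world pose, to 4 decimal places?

(6.6230, 4.3377, -6.3562)

step 1: θ'=-4.3562 (R=0.6250) → pose (3.5277, 2.7760, -4.3562)
step 2: θ'=-4.3562 (straight) → pose (3.2226, 3.5961, -4.3562)
step 3: θ'=-6.8562 (R=-1.0000) → pose (4.7020, 4.7851, -6.8562)
step 4: θ'=-6.3562 (R=2.5000) → pose (5.8750, 4.3924, -6.3562)
step 5: θ'=-6.3562 (straight) → pose (6.6230, 4.3377, -6.3562)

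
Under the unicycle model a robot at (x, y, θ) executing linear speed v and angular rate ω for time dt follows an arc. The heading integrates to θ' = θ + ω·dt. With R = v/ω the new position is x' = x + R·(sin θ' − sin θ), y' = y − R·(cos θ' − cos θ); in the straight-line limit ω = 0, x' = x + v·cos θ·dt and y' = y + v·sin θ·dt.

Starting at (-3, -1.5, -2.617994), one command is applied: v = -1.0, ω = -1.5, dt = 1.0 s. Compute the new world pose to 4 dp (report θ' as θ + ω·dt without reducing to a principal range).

(-2.1143, -1.7040, -4.1180)

θ' = -2.6180 + -1.5·1.0 = -4.1180
R = v/ω = -1.0/-1.5 = 0.6667
x' = -3 + 0.6667·(sin -4.1180 − sin -2.6180) = -2.1143
y' = -1.5 − 0.6667·(cos -4.1180 − cos -2.6180) = -1.7040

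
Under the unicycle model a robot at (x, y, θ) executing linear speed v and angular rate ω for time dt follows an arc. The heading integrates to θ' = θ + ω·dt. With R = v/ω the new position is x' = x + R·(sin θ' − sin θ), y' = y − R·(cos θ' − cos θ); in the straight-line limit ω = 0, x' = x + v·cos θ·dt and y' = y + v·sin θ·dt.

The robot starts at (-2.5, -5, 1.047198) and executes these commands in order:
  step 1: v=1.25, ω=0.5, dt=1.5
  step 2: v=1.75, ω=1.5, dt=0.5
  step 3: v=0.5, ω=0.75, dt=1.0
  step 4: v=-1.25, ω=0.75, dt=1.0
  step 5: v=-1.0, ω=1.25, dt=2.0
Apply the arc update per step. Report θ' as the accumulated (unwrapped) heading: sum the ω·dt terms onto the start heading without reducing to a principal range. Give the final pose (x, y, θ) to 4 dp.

step 1: θ'=1.7972 (R=2.5000) → pose (-2.2289, -3.1888, 1.7972)
step 2: θ'=2.5472 (R=1.1667) → pose (-2.7124, -2.4841, 2.5472)
step 3: θ'=3.2972 (R=0.6667) → pose (-3.1891, -2.3778, 3.2972)
step 4: θ'=4.0472 (R=-1.6667) → pose (-2.1360, -1.7600, 4.0472)
step 5: θ'=6.5472 (R=-0.8000) → pose (-2.9742, -0.4940, 6.5472)

(-2.9742, -0.4940, 6.5472)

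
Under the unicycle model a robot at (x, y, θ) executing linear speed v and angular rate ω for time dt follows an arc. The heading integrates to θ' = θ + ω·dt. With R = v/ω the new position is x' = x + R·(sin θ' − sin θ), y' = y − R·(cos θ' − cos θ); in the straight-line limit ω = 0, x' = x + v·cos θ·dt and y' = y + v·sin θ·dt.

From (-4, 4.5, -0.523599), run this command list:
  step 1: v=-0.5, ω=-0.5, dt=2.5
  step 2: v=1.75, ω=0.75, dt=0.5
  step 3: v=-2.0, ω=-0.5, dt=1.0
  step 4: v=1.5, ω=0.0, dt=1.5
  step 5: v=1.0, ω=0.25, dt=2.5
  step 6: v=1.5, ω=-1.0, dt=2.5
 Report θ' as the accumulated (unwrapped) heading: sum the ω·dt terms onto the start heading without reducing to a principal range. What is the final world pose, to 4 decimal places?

step 1: θ'=-1.7736 (R=1.0000) → pose (-4.4795, 5.5674, -1.7736)
step 2: θ'=-1.3986 (R=2.3333) → pose (-4.4928, 4.6977, -1.3986)
step 3: θ'=-1.8986 (R=4.0000) → pose (-4.3390, 6.6709, -1.8986)
step 4: θ'=-1.8986 (straight) → pose (-5.0634, 4.5407, -1.8986)
step 5: θ'=-1.2736 (R=4.0000) → pose (-5.1010, 2.0815, -1.2736)
step 6: θ'=-3.7736 (R=-1.5000) → pose (-7.4214, 0.4320, -3.7736)

(-7.4214, 0.4320, -3.7736)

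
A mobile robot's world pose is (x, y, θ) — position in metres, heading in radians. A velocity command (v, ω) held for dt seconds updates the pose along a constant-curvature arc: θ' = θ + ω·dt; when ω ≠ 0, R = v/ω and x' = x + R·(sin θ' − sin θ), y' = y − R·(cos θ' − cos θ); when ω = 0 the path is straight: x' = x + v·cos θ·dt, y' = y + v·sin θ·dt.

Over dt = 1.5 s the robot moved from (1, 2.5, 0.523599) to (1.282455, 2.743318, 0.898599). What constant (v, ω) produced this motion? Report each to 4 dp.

Δθ = 0.898599 − 0.523599 = 0.375000
ω = Δθ/dt = 0.375000/1.5 = 0.2500
R = Δx/(sin θ' − sin θ) = 1.0000
v = R·ω = 1.0000·0.2500 = 0.2500

v = 0.2500, ω = 0.2500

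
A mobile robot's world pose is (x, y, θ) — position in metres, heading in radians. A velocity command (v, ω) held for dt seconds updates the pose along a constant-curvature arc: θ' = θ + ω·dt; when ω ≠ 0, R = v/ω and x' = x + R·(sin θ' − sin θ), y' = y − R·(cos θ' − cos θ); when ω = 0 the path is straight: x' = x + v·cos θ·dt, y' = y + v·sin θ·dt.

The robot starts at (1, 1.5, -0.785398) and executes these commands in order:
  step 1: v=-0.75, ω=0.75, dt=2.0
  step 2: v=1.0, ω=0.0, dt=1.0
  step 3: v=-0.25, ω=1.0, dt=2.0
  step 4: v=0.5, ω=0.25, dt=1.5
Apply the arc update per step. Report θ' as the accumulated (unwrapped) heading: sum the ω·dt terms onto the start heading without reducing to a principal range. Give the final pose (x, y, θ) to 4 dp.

(-0.2711, 1.9640, 3.0896)

step 1: θ'=0.7146 (R=-1.0000) → pose (-0.3624, 1.5482, 0.7146)
step 2: θ'=0.7146 (straight) → pose (0.3929, 2.2036, 0.7146)
step 3: θ'=2.7146 (R=-0.2500) → pose (0.4532, 1.7872, 2.7146)
step 4: θ'=3.0896 (R=2.0000) → pose (-0.2711, 1.9640, 3.0896)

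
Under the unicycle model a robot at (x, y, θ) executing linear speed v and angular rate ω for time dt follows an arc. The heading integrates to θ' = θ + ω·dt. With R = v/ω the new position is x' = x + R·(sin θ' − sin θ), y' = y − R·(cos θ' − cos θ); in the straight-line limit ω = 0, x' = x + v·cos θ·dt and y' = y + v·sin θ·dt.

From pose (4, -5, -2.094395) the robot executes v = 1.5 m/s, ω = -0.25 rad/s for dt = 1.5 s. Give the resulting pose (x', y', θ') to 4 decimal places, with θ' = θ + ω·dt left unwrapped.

(2.5401, -6.6947, -2.4694)

θ' = -2.0944 + -0.25·1.5 = -2.4694
R = v/ω = 1.5/-0.25 = -6.0000
x' = 4 + -6.0000·(sin -2.4694 − sin -2.0944) = 2.5401
y' = -5 − -6.0000·(cos -2.4694 − cos -2.0944) = -6.6947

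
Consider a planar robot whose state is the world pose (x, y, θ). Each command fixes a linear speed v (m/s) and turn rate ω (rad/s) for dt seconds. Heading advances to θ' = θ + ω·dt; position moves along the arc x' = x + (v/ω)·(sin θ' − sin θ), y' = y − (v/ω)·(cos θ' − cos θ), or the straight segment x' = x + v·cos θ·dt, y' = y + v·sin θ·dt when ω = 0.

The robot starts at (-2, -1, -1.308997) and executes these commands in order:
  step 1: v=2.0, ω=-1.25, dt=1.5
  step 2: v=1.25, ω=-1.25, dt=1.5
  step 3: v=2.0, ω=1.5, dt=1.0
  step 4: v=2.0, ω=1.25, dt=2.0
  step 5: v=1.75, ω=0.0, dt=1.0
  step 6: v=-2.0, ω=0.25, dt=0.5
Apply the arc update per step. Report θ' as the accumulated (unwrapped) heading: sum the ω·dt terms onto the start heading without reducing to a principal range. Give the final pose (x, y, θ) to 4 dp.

step 1: θ'=-3.1840 (R=-1.6000) → pose (-3.6133, -3.0127, -3.1840)
step 2: θ'=-5.0590 (R=-1.0000) → pose (-4.5114, -1.6739, -5.0590)
step 3: θ'=-3.5590 (R=1.3333) → pose (-5.2250, -0.0021, -3.5590)
step 4: θ'=-1.0590 (R=1.6000) → pose (-7.2686, -2.2483, -1.0590)
step 5: θ'=-1.0590 (straight) → pose (-6.4115, -3.7740, -1.0590)
step 6: θ'=-0.9340 (R=-8.0000) → pose (-6.9544, -2.9350, -0.9340)

(-6.9544, -2.9350, -0.9340)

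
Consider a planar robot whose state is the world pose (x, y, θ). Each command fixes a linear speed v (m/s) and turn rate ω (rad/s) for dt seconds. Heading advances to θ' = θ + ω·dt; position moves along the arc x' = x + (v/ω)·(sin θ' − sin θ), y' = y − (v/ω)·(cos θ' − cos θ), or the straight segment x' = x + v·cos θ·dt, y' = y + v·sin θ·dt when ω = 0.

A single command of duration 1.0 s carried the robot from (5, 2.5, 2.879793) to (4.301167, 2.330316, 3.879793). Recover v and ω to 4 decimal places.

v = 0.7500, ω = 1.0000

Δθ = 3.879793 − 2.879793 = 1.000000
ω = Δθ/dt = 1.000000/1.0 = 1.0000
R = Δx/(sin θ' − sin θ) = 0.7500
v = R·ω = 0.7500·1.0000 = 0.7500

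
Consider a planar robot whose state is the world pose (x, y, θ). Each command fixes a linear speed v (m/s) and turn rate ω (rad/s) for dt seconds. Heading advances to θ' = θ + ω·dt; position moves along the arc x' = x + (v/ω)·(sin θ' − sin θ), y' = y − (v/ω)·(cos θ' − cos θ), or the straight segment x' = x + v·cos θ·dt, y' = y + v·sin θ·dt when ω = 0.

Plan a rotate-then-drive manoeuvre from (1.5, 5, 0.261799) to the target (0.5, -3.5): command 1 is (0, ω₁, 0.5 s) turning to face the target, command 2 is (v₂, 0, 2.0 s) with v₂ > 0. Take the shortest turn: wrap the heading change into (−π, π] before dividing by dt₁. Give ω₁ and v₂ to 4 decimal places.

ω₁ = -3.8994, v₂ = 4.2793

heading to target = atan2(-3.5−5, 0.5−1.5) = -1.6879
Δθ = wrap(-1.6879 − 0.2618) = -1.9497; ω₁ = Δθ/dt₁ = -3.8994
distance = √((0.5−1.5)² + (-3.5−5)²) = 8.5586; v₂ = distance/dt₂ = 4.2793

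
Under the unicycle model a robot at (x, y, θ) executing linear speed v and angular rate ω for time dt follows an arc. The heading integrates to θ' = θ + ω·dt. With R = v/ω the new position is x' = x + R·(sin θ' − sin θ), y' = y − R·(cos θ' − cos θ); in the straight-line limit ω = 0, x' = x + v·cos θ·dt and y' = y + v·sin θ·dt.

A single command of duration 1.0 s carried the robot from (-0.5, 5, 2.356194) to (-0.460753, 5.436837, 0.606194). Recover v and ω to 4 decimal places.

Δθ = 0.606194 − 2.356194 = -1.750000
ω = Δθ/dt = -1.750000/1.0 = -1.7500
R = −Δy/(cos θ' − cos θ) = -0.2857
v = R·ω = -0.2857·-1.7500 = 0.5000

v = 0.5000, ω = -1.7500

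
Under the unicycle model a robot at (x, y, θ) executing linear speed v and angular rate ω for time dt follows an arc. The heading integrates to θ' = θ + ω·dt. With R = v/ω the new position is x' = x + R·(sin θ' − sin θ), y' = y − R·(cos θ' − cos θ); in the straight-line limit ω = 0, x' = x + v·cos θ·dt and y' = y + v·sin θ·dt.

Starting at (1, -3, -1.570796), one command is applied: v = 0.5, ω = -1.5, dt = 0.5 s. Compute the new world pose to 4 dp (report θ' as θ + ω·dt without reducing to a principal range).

(0.9106, -3.2272, -2.3208)

θ' = -1.5708 + -1.5·0.5 = -2.3208
R = v/ω = 0.5/-1.5 = -0.3333
x' = 1 + -0.3333·(sin -2.3208 − sin -1.5708) = 0.9106
y' = -3 − -0.3333·(cos -2.3208 − cos -1.5708) = -3.2272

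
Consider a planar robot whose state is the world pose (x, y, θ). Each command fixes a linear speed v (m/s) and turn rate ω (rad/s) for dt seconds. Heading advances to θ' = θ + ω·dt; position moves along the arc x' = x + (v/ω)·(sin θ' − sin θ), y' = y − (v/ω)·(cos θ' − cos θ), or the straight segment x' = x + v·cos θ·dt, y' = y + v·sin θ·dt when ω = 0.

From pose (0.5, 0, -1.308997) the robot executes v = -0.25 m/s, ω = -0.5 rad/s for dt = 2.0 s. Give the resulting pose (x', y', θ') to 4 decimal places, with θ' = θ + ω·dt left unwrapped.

(0.6131, 0.4659, -2.3090)

θ' = -1.3090 + -0.5·2.0 = -2.3090
R = v/ω = -0.25/-0.5 = 0.5000
x' = 0.5 + 0.5000·(sin -2.3090 − sin -1.3090) = 0.6131
y' = 0 − 0.5000·(cos -2.3090 − cos -1.3090) = 0.4659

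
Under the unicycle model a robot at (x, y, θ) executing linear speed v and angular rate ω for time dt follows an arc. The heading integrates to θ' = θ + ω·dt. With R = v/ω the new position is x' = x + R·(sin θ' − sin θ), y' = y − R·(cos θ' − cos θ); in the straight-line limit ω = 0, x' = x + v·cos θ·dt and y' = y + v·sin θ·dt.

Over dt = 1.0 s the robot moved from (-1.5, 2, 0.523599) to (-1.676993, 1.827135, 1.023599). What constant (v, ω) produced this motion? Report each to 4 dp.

v = -0.2500, ω = 0.5000

Δθ = 1.023599 − 0.523599 = 0.500000
ω = Δθ/dt = 0.500000/1.0 = 0.5000
R = Δx/(sin θ' − sin θ) = -0.5000
v = R·ω = -0.5000·0.5000 = -0.2500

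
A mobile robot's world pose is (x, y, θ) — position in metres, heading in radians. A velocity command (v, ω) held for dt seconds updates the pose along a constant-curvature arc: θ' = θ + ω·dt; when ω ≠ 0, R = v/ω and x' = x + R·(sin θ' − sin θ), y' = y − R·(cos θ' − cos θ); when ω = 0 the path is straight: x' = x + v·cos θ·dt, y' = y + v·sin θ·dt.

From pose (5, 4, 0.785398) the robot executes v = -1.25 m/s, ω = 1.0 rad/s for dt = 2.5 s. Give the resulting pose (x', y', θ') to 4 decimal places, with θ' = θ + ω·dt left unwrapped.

(6.0630, 1.8790, 3.2854)

θ' = 0.7854 + 1.0·2.5 = 3.2854
R = v/ω = -1.25/1.0 = -1.2500
x' = 5 + -1.2500·(sin 3.2854 − sin 0.7854) = 6.0630
y' = 4 − -1.2500·(cos 3.2854 − cos 0.7854) = 1.8790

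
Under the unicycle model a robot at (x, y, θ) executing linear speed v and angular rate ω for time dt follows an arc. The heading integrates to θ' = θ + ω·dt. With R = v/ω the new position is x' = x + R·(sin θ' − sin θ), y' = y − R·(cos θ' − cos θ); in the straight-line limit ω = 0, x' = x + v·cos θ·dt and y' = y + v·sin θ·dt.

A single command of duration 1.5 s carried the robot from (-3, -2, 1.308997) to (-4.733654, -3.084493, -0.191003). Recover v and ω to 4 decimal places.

Δθ = -0.191003 − 1.308997 = -1.500000
ω = Δθ/dt = -1.500000/1.5 = -1.0000
R = Δx/(sin θ' − sin θ) = 1.5000
v = R·ω = 1.5000·-1.0000 = -1.5000

v = -1.5000, ω = -1.0000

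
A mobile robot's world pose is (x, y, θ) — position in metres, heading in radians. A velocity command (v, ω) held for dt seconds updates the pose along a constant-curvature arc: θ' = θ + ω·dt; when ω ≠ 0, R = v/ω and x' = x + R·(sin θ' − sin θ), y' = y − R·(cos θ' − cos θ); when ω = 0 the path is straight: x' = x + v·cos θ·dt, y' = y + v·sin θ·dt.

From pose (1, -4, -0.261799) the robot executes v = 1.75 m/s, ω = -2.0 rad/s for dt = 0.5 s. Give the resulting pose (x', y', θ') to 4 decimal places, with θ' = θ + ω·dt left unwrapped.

θ' = -0.2618 + -2.0·0.5 = -1.2618
R = v/ω = 1.75/-2.0 = -0.8750
x' = 1 + -0.8750·(sin -1.2618 − sin -0.2618) = 1.6071
y' = -4 − -0.8750·(cos -1.2618 − cos -0.2618) = -4.5791

(1.6071, -4.5791, -1.2618)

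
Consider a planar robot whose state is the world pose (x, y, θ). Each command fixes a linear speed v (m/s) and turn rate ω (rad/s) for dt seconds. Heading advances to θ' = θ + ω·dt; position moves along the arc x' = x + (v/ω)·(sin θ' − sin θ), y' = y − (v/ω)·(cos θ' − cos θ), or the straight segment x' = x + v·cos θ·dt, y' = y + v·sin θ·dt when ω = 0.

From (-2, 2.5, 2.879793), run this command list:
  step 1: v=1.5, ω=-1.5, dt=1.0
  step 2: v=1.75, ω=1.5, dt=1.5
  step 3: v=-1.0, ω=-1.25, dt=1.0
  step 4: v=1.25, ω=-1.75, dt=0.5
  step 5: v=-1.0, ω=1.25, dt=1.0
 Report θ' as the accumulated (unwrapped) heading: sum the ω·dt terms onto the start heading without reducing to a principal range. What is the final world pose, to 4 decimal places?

(-3.2115, 4.5503, 2.7548)

step 1: θ'=1.3798 (R=-1.0000) → pose (-2.7230, 3.6558, 1.3798)
step 2: θ'=3.6298 (R=1.1667) → pose (-4.4157, 4.9076, 3.6298)
step 3: θ'=2.3798 (R=0.8000) → pose (-3.4882, 4.7800, 2.3798)
step 4: θ'=1.5048 (R=-0.7143) → pose (-3.7080, 5.3439, 1.5048)
step 5: θ'=2.7548 (R=-0.8000) → pose (-3.2115, 4.5503, 2.7548)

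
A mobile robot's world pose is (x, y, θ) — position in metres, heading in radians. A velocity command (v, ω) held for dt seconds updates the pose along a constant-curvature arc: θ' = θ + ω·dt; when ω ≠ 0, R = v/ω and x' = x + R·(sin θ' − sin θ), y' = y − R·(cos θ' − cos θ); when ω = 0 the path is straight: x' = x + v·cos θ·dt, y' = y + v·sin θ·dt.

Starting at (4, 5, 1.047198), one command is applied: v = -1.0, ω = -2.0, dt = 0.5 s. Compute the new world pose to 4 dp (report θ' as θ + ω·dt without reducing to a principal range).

(3.5906, 4.7506, 0.0472)

θ' = 1.0472 + -2.0·0.5 = 0.0472
R = v/ω = -1.0/-2.0 = 0.5000
x' = 4 + 0.5000·(sin 0.0472 − sin 1.0472) = 3.5906
y' = 5 − 0.5000·(cos 0.0472 − cos 1.0472) = 4.7506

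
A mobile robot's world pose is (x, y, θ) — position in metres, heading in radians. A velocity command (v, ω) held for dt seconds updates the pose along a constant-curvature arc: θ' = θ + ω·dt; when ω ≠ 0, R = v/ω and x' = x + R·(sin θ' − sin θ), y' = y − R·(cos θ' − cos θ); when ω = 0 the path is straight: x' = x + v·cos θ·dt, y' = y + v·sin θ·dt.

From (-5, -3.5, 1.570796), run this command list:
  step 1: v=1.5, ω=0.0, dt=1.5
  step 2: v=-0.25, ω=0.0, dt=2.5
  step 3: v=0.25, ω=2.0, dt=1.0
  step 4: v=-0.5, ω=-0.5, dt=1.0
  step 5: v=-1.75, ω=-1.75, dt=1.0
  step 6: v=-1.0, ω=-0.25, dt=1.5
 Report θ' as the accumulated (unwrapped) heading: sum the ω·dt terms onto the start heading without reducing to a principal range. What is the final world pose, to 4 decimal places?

step 1: θ'=1.5708 (straight) → pose (-5.0000, -1.2500, 1.5708)
step 2: θ'=1.5708 (straight) → pose (-5.0000, -1.8750, 1.5708)
step 3: θ'=3.5708 (R=0.1250) → pose (-5.1770, -1.7613, 3.5708)
step 4: θ'=3.0708 (R=1.0000) → pose (-4.6901, -1.6731, 3.0708)
step 5: θ'=1.3208 (R=1.0000) → pose (-3.7920, -2.9180, 1.3208)
step 6: θ'=0.9458 (R=4.0000) → pose (-4.4238, -4.2688, 0.9458)

(-4.4238, -4.2688, 0.9458)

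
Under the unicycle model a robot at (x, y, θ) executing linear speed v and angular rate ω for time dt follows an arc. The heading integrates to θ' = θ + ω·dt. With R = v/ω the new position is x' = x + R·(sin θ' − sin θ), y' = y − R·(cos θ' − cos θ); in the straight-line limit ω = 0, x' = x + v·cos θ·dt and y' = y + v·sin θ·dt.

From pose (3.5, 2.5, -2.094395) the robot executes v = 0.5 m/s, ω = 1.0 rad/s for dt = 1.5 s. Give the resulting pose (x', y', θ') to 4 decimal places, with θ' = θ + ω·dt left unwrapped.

θ' = -2.0944 + 1.0·1.5 = -0.5944
R = v/ω = 0.5/1.0 = 0.5000
x' = 3.5 + 0.5000·(sin -0.5944 − sin -2.0944) = 3.6530
y' = 2.5 − 0.5000·(cos -0.5944 − cos -2.0944) = 1.8358

(3.6530, 1.8358, -0.5944)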